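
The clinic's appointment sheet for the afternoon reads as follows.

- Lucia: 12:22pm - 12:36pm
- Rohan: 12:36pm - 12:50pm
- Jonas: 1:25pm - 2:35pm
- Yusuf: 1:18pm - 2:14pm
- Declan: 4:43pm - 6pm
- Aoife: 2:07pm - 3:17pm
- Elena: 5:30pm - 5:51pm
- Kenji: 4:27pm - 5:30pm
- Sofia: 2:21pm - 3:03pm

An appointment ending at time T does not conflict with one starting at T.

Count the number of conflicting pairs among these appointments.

7

Sorted by start: Lucia, Rohan, Yusuf, Jonas, Aoife, Sofia, Kenji, Declan, Elena.
Rohan starts exactly when Lucia ends (back-to-back, no overlap), so Lucia has no further overlaps.
Yusuf starts after Rohan ends, so Rohan has no further overlaps.
Jonas starts before Yusuf ends → Yusuf and Jonas overlap.
Aoife starts before Yusuf ends → Yusuf and Aoife overlap.
Sofia starts after Yusuf ends, so Yusuf has no further overlaps.
Aoife starts before Jonas ends → Jonas and Aoife overlap.
Sofia starts before Jonas ends → Jonas and Sofia overlap.
Kenji starts after Jonas ends, so Jonas has no further overlaps.
Sofia starts before Aoife ends → Aoife and Sofia overlap.
Kenji starts after Aoife ends, so Aoife has no further overlaps.
Kenji starts after Sofia ends, so Sofia has no further overlaps.
Declan starts before Kenji ends → Kenji and Declan overlap.
Elena starts exactly when Kenji ends (back-to-back, no overlap).
Elena starts before Declan ends → Declan and Elena overlap.
Overlapping pairs: Aoife & Jonas, Aoife & Sofia, Aoife & Yusuf, Declan & Elena, Declan & Kenji, Jonas & Sofia, Jonas & Yusuf — 7 in total.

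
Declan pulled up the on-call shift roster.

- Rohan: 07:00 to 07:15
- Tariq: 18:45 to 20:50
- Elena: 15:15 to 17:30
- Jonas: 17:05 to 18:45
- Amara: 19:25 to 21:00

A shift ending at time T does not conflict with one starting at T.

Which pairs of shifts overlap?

Amara & Tariq, Elena & Jonas

Sorted by start: Rohan, Elena, Jonas, Tariq, Amara.
Elena starts after Rohan ends, so Rohan has no further overlaps.
Jonas starts before Elena ends → Elena and Jonas overlap.
Tariq starts after Elena ends, so Elena has no further overlaps.
Tariq starts exactly when Jonas ends (back-to-back, no overlap), so Jonas has no further overlaps.
Amara starts before Tariq ends → Tariq and Amara overlap.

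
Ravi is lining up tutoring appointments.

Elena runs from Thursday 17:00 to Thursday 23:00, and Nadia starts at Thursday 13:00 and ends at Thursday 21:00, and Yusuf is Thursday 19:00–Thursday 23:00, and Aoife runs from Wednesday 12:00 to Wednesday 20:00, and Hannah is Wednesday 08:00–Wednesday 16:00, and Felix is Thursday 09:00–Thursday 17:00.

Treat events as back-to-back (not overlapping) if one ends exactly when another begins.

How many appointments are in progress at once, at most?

Walk through starts and ends in time order (an end at T is processed before a start at T):
Wednesday 08:00 start Hannah → 1
Wednesday 12:00 start Aoife → 2
Wednesday 16:00 end Hannah → 1
Wednesday 20:00 end Aoife → 0
Thursday 09:00 start Felix → 1
Thursday 13:00 start Nadia → 2
Thursday 17:00 end Felix → 1
Thursday 17:00 start Elena → 2
Thursday 19:00 start Yusuf → 3
Thursday 21:00 end Nadia → 2
Thursday 23:00 end Elena → 1
Thursday 23:00 end Yusuf → 0
Peak is 3, at Thursday 19:00 (Elena, Nadia, Yusuf).

3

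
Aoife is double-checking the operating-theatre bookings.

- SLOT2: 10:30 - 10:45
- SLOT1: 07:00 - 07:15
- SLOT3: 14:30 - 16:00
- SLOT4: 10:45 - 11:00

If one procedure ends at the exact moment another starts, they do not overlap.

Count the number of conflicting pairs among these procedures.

0

Sorted by start: SLOT1, SLOT2, SLOT4, SLOT3.
SLOT2 starts after SLOT1 ends, so nothing later overlaps SLOT1 either.
SLOT4 starts exactly when SLOT2 ends (back-to-back, no overlap), so nothing later overlaps SLOT2 either.
SLOT3 starts after SLOT4 ends.
No pair overlaps.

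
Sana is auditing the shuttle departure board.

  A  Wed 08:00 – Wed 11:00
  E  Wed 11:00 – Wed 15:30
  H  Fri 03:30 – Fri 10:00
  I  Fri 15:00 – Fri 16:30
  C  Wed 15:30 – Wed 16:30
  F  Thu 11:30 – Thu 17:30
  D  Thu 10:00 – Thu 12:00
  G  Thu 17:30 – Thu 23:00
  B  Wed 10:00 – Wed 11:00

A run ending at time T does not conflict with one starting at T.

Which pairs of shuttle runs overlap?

A & B, D & F

Sorted by start: A, B, E, C, D, F, G, H, I.
B starts before A ends → A and B overlap.
E starts exactly when A ends (back-to-back, no overlap) — done with A.
E starts exactly when B ends (back-to-back, no overlap) — done with B.
C starts exactly when E ends (back-to-back, no overlap) — done with E.
D starts after C ends — done with C.
F starts before D ends → D and F overlap.
G starts after D ends — done with D.
G starts exactly when F ends (back-to-back, no overlap) — done with F.
H starts after G ends — done with G.
I starts after H ends.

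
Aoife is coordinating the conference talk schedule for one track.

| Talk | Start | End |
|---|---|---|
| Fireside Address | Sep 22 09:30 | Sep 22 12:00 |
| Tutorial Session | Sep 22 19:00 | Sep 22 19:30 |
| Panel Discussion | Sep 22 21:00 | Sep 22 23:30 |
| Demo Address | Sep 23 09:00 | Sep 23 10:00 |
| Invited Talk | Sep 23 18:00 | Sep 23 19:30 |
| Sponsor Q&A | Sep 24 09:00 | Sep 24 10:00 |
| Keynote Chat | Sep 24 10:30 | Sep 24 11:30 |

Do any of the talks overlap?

Two intervals overlap when each starts before the other ends.
Sorted by start: Fireside Address, Tutorial Session, Panel Discussion, Demo Address, Invited Talk, Sponsor Q&A, Keynote Chat.
Tutorial Session starts after Fireside Address ends, so nothing later overlaps Fireside Address either.
Panel Discussion starts after Tutorial Session ends, so nothing later overlaps Tutorial Session either.
Demo Address starts after Panel Discussion ends, so nothing later overlaps Panel Discussion either.
Invited Talk starts after Demo Address ends, so nothing later overlaps Demo Address either.
Sponsor Q&A starts after Invited Talk ends, so nothing later overlaps Invited Talk either.
Keynote Chat starts after Sponsor Q&A ends.
Every pair is clear; the schedule has no overlaps.

No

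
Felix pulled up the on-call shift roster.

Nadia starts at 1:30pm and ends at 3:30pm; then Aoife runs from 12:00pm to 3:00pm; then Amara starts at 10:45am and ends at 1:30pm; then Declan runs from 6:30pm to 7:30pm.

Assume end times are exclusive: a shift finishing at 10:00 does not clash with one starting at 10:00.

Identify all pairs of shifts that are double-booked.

Sorted by start: Amara, Aoife, Nadia, Declan.
Aoife starts before Amara ends → Amara and Aoife overlap.
Nadia starts exactly when Amara ends (back-to-back, no overlap); Amara is clear from here.
Nadia starts before Aoife ends → Aoife and Nadia overlap.
Declan starts after Aoife ends.
Declan starts after Nadia ends.

Amara & Aoife, Aoife & Nadia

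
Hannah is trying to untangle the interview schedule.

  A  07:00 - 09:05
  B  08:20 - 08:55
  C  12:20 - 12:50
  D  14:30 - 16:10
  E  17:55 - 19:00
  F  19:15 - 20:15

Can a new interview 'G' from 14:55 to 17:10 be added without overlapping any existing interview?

A: ends 09:05 at or before G starts 14:55 → clear.
B: ends 08:55 at or before G starts 14:55 → clear.
C: ends 12:50 at or before G starts 14:55 → clear.
D: starts 14:30 before G ends 17:10, and ends 16:10 after G starts 14:55 → overlap.
E: starts 17:55 at or after G ends 17:10 → clear.
F: starts 19:15 at or after G ends 17:10 → clear.
G overlaps D.

No — it overlaps D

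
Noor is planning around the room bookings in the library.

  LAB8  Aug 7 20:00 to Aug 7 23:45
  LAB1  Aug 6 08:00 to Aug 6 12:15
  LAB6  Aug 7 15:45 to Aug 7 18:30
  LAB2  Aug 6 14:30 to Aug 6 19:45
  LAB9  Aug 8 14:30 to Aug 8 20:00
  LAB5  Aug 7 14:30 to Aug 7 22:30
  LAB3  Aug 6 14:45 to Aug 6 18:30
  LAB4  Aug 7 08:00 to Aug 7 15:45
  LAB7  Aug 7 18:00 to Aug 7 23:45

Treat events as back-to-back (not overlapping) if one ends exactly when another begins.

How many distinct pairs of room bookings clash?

Two intervals overlap when each starts before the other ends.
Sorted by start: LAB1, LAB2, LAB3, LAB4, LAB5, LAB6, LAB7, LAB8, LAB9.
LAB2 starts after LAB1 ends, so LAB1 has no further overlaps.
LAB3 starts before LAB2 ends → LAB2 and LAB3 overlap.
LAB4 starts after LAB2 ends, so LAB2 has no further overlaps.
LAB4 starts after LAB3 ends, so LAB3 has no further overlaps.
LAB5 starts before LAB4 ends → LAB4 and LAB5 overlap.
LAB6 starts exactly when LAB4 ends (back-to-back, no overlap), so LAB4 has no further overlaps.
LAB6 starts before LAB5 ends → LAB5 and LAB6 overlap.
LAB7 starts before LAB5 ends → LAB5 and LAB7 overlap.
LAB8 starts before LAB5 ends → LAB5 and LAB8 overlap.
LAB9 starts after LAB5 ends.
LAB7 starts before LAB6 ends → LAB6 and LAB7 overlap.
LAB8 starts after LAB6 ends, so LAB6 has no further overlaps.
LAB8 starts before LAB7 ends → LAB7 and LAB8 overlap.
LAB9 starts after LAB7 ends.
LAB9 starts after LAB8 ends.
Overlapping pairs: LAB2 & LAB3, LAB4 & LAB5, LAB5 & LAB6, LAB5 & LAB7, LAB5 & LAB8, LAB6 & LAB7, LAB7 & LAB8 — 7 in total.

7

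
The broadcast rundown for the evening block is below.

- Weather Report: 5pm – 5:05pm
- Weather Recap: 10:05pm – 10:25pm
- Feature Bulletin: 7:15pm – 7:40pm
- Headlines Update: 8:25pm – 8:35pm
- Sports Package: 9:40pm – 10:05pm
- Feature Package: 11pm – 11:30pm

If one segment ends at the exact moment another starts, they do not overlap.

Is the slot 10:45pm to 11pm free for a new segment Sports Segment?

Yes — the slot is free

Weather Report: ends 5:05pm at or before Sports Segment starts 10:45pm → clear.
Feature Bulletin: ends 7:40pm at or before Sports Segment starts 10:45pm → clear.
Headlines Update: ends 8:35pm at or before Sports Segment starts 10:45pm → clear.
Sports Package: ends 10:05pm at or before Sports Segment starts 10:45pm → clear.
Weather Recap: ends 10:25pm at or before Sports Segment starts 10:45pm → clear.
Feature Package: starts 11pm at or after Sports Segment ends 11pm → clear.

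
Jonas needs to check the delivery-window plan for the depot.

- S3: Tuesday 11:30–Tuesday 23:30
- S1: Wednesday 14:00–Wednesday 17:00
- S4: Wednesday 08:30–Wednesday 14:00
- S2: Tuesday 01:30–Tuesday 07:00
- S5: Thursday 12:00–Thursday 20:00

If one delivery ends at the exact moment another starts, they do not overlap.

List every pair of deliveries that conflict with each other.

Sorted by start: S2, S3, S4, S1, S5.
S3 starts after S2 ends, so S2 has no further overlaps.
S4 starts after S3 ends, so S3 has no further overlaps.
S1 starts exactly when S4 ends (back-to-back, no overlap), so S4 has no further overlaps.
S5 starts after S1 ends.

no overlapping pairs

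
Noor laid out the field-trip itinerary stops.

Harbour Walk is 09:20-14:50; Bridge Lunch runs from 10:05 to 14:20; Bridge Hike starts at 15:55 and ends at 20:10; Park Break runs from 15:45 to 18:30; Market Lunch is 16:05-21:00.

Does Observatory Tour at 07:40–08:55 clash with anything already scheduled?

No — it doesn't clash with anything

Harbour Walk: starts 09:20 at or after Observatory Tour ends 08:55 → clear.
Bridge Lunch: starts 10:05 at or after Observatory Tour ends 08:55 → clear.
Park Break: starts 15:45 at or after Observatory Tour ends 08:55 → clear.
Bridge Hike: starts 15:55 at or after Observatory Tour ends 08:55 → clear.
Market Lunch: starts 16:05 at or after Observatory Tour ends 08:55 → clear.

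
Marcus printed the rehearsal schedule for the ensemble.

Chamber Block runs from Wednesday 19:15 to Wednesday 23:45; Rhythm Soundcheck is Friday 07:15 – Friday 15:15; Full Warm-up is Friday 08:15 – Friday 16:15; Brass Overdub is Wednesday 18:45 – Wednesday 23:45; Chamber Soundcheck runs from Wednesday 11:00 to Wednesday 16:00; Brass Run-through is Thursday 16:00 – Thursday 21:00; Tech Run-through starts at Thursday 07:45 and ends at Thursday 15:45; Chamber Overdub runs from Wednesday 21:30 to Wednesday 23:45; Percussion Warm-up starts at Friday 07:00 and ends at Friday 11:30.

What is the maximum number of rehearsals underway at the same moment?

Walk through starts and ends in time order (an end at T is processed before a start at T):
Wednesday 11:00 start Chamber Soundcheck → 1
Wednesday 16:00 end Chamber Soundcheck → 0
Wednesday 18:45 start Brass Overdub → 1
Wednesday 19:15 start Chamber Block → 2
Wednesday 21:30 start Chamber Overdub → 3
Wednesday 23:45 end Brass Overdub → 2
Wednesday 23:45 end Chamber Block → 1
Wednesday 23:45 end Chamber Overdub → 0
Thursday 07:45 start Tech Run-through → 1
Thursday 15:45 end Tech Run-through → 0
Thursday 16:00 start Brass Run-through → 1
Thursday 21:00 end Brass Run-through → 0
Friday 07:00 start Percussion Warm-up → 1
Friday 07:15 start Rhythm Soundcheck → 2
Friday 08:15 start Full Warm-up → 3
Friday 11:30 end Percussion Warm-up → 2
Friday 15:15 end Rhythm Soundcheck → 1
Friday 16:15 end Full Warm-up → 0
Peak is 3, at Wednesday 21:30 (Brass Overdub, Chamber Block, Chamber Overdub).

3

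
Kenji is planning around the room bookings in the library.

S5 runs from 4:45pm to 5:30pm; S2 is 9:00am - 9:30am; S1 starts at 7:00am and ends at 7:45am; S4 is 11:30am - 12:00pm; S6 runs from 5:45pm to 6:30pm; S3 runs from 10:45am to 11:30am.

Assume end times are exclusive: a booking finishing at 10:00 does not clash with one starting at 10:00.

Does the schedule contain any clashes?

Sorted by start: S1, S2, S3, S4, S5, S6.
S2 starts after S1 ends; S1 is clear from here.
S3 starts after S2 ends; S2 is clear from here.
S4 starts exactly when S3 ends (back-to-back, no overlap); S3 is clear from here.
S5 starts after S4 ends; S4 is clear from here.
S6 starts after S5 ends.
Every pair is clear; the schedule has no overlaps.

No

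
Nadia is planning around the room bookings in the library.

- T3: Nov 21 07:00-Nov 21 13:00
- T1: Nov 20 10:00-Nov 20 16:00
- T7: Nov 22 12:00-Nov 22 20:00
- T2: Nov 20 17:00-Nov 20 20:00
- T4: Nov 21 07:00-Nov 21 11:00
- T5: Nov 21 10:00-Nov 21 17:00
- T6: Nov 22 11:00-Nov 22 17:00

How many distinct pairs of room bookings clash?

4

Sorted by start: T1, T2, T3, T4, T5, T6, T7.
T2 starts after T1 ends; T1 is clear from here.
T3 starts after T2 ends; T2 is clear from here.
T4 starts before T3 ends → T3 and T4 overlap.
T5 starts before T3 ends → T3 and T5 overlap.
T6 starts after T3 ends; T3 is clear from here.
T5 starts before T4 ends → T4 and T5 overlap.
T6 starts after T4 ends; T4 is clear from here.
T6 starts after T5 ends; T5 is clear from here.
T7 starts before T6 ends → T6 and T7 overlap.
Overlapping pairs: T3 & T4, T3 & T5, T4 & T5, T6 & T7 — 4 in total.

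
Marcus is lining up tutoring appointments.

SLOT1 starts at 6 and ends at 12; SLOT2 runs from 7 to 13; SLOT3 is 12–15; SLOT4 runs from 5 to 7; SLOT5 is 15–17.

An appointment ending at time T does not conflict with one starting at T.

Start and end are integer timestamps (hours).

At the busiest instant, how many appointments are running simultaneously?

2

Sort all start/end points and keep a running count:
5 start SLOT4 → 1
6 start SLOT1 → 2
7 end SLOT4 → 1
7 start SLOT2 → 2
12 end SLOT1 → 1
12 start SLOT3 → 2
13 end SLOT2 → 1
15 end SLOT3 → 0
15 start SLOT5 → 1
17 end SLOT5 → 0
Peak is 2, at 6 (SLOT1, SLOT4).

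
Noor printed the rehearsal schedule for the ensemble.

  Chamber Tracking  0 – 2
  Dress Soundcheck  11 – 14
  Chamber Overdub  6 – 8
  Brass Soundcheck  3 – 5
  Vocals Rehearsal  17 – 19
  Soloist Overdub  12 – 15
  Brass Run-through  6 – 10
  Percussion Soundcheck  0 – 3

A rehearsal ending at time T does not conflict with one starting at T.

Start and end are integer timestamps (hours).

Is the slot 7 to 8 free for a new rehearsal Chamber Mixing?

No — it overlaps Brass Run-through, Chamber Overdub

Percussion Soundcheck: ends 3 at or before Chamber Mixing starts 7 → clear.
Chamber Tracking: ends 2 at or before Chamber Mixing starts 7 → clear.
Brass Soundcheck: ends 5 at or before Chamber Mixing starts 7 → clear.
Chamber Overdub: starts 6 before Chamber Mixing ends 8, and ends 8 after Chamber Mixing starts 7 → overlap.
Brass Run-through: starts 6 before Chamber Mixing ends 8, and ends 10 after Chamber Mixing starts 7 → overlap.
Dress Soundcheck: starts 11 at or after Chamber Mixing ends 8 → clear.
Soloist Overdub: starts 12 at or after Chamber Mixing ends 8 → clear.
Vocals Rehearsal: starts 17 at or after Chamber Mixing ends 8 → clear.
Chamber Mixing overlaps Chamber Overdub, Brass Run-through.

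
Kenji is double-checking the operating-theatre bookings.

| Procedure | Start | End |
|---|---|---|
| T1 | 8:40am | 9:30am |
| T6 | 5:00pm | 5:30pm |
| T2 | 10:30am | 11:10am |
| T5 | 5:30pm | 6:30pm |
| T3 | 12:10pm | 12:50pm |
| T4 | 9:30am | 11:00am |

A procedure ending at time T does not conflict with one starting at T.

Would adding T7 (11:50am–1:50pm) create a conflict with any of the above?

Yes — it overlaps T3

T1: ends 9:30am at or before T7 starts 11:50am → clear.
T4: ends 11:00am at or before T7 starts 11:50am → clear.
T2: ends 11:10am at or before T7 starts 11:50am → clear.
T3: starts 12:10pm before T7 ends 1:50pm, and ends 12:50pm after T7 starts 11:50am → overlap.
T6: starts 5:00pm at or after T7 ends 1:50pm → clear.
T5: starts 5:30pm at or after T7 ends 1:50pm → clear.
T7 overlaps T3.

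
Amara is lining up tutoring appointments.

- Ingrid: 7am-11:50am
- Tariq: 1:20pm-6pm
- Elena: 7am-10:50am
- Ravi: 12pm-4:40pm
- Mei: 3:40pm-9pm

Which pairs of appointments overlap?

Elena & Ingrid, Mei & Ravi, Mei & Tariq, Ravi & Tariq

Sorted by start: Ingrid, Elena, Ravi, Tariq, Mei.
Elena starts before Ingrid ends → Ingrid and Elena overlap.
Ravi starts after Ingrid ends, so Ingrid has no further overlaps.
Ravi starts after Elena ends, so Elena has no further overlaps.
Tariq starts before Ravi ends → Ravi and Tariq overlap.
Mei starts before Ravi ends → Ravi and Mei overlap.
Mei starts before Tariq ends → Tariq and Mei overlap.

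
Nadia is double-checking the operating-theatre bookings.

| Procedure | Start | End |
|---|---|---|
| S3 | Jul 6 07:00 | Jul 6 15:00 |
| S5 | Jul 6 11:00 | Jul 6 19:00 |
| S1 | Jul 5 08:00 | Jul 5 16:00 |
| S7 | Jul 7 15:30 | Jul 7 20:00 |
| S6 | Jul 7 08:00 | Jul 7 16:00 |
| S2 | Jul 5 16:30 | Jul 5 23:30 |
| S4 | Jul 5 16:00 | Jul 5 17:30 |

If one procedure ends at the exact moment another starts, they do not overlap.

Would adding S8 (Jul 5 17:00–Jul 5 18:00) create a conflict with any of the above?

Yes — it overlaps S2, S4

S1: ends Jul 5 16:00 at or before S8 starts Jul 5 17:00 → clear.
S4: starts Jul 5 16:00 before S8 ends Jul 5 18:00, and ends Jul 5 17:30 after S8 starts Jul 5 17:00 → overlap.
S2: starts Jul 5 16:30 before S8 ends Jul 5 18:00, and ends Jul 5 23:30 after S8 starts Jul 5 17:00 → overlap.
S3: starts Jul 6 07:00 at or after S8 ends Jul 5 18:00 → clear.
S5: starts Jul 6 11:00 at or after S8 ends Jul 5 18:00 → clear.
S6: starts Jul 7 08:00 at or after S8 ends Jul 5 18:00 → clear.
S7: starts Jul 7 15:30 at or after S8 ends Jul 5 18:00 → clear.
S8 overlaps S2, S4.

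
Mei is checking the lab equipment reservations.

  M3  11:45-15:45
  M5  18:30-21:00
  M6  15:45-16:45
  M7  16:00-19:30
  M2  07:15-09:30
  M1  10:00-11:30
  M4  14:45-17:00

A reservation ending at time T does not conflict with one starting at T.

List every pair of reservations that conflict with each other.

Sorted by start: M2, M1, M3, M4, M6, M7, M5.
M1 starts after M2 ends, so nothing later overlaps M2 either.
M3 starts after M1 ends, so nothing later overlaps M1 either.
M4 starts before M3 ends → M3 and M4 overlap.
M6 starts exactly when M3 ends (back-to-back, no overlap), so nothing later overlaps M3 either.
M6 starts before M4 ends → M4 and M6 overlap.
M7 starts before M4 ends → M4 and M7 overlap.
M5 starts after M4 ends.
M7 starts before M6 ends → M6 and M7 overlap.
M5 starts after M6 ends.
M5 starts before M7 ends → M7 and M5 overlap.

M3 & M4, M4 & M6, M4 & M7, M5 & M7, M6 & M7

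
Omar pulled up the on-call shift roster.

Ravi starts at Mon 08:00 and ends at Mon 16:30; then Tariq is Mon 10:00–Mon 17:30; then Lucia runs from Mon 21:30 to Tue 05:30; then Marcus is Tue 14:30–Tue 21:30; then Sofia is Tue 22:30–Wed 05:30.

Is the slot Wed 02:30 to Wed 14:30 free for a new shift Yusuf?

Ravi: ends Mon 16:30 at or before Yusuf starts Wed 02:30 → clear.
Tariq: ends Mon 17:30 at or before Yusuf starts Wed 02:30 → clear.
Lucia: ends Tue 05:30 at or before Yusuf starts Wed 02:30 → clear.
Marcus: ends Tue 21:30 at or before Yusuf starts Wed 02:30 → clear.
Sofia: starts Tue 22:30 before Yusuf ends Wed 14:30, and ends Wed 05:30 after Yusuf starts Wed 02:30 → overlap.
Yusuf overlaps Sofia.

No — it overlaps Sofia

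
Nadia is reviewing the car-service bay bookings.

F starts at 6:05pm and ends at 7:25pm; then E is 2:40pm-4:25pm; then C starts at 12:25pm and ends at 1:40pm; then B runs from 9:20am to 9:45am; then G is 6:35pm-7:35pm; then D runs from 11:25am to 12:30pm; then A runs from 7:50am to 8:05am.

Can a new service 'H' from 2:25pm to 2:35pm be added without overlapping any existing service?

Yes — the slot is free

A: ends 8:05am at or before H starts 2:25pm → clear.
B: ends 9:45am at or before H starts 2:25pm → clear.
D: ends 12:30pm at or before H starts 2:25pm → clear.
C: ends 1:40pm at or before H starts 2:25pm → clear.
E: starts 2:40pm at or after H ends 2:35pm → clear.
F: starts 6:05pm at or after H ends 2:35pm → clear.
G: starts 6:35pm at or after H ends 2:35pm → clear.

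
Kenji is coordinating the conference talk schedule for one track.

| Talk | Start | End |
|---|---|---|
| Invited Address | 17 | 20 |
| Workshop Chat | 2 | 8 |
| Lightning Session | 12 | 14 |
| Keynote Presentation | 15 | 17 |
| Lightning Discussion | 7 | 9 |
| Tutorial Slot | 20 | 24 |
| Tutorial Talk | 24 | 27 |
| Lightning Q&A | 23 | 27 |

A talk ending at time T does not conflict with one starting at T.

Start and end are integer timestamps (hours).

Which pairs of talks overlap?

Sorted by start: Workshop Chat, Lightning Discussion, Lightning Session, Keynote Presentation, Invited Address, Tutorial Slot, Lightning Q&A, Tutorial Talk.
Lightning Discussion starts before Workshop Chat ends → Workshop Chat and Lightning Discussion overlap.
Lightning Session starts after Workshop Chat ends; Workshop Chat is clear from here.
Lightning Session starts after Lightning Discussion ends; Lightning Discussion is clear from here.
Keynote Presentation starts after Lightning Session ends; Lightning Session is clear from here.
Invited Address starts exactly when Keynote Presentation ends (back-to-back, no overlap); Keynote Presentation is clear from here.
Tutorial Slot starts exactly when Invited Address ends (back-to-back, no overlap); Invited Address is clear from here.
Lightning Q&A starts before Tutorial Slot ends → Tutorial Slot and Lightning Q&A overlap.
Tutorial Talk starts exactly when Tutorial Slot ends (back-to-back, no overlap).
Tutorial Talk starts before Lightning Q&A ends → Lightning Q&A and Tutorial Talk overlap.

Lightning Discussion & Workshop Chat, Lightning Q&A & Tutorial Slot, Lightning Q&A & Tutorial Talk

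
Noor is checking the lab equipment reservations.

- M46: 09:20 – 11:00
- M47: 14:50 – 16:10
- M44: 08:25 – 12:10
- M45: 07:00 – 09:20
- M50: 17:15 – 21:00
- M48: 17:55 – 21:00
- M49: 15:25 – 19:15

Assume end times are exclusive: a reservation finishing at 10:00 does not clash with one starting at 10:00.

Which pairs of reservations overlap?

M44 & M45, M44 & M46, M47 & M49, M48 & M49, M48 & M50, M49 & M50

Sorted by start: M45, M44, M46, M47, M49, M50, M48.
M44 starts before M45 ends → M45 and M44 overlap.
M46 starts exactly when M45 ends (back-to-back, no overlap); M45 is clear from here.
M46 starts before M44 ends → M44 and M46 overlap.
M47 starts after M44 ends; M44 is clear from here.
M47 starts after M46 ends; M46 is clear from here.
M49 starts before M47 ends → M47 and M49 overlap.
M50 starts after M47 ends; M47 is clear from here.
M50 starts before M49 ends → M49 and M50 overlap.
M48 starts before M49 ends → M49 and M48 overlap.
M48 starts before M50 ends → M50 and M48 overlap.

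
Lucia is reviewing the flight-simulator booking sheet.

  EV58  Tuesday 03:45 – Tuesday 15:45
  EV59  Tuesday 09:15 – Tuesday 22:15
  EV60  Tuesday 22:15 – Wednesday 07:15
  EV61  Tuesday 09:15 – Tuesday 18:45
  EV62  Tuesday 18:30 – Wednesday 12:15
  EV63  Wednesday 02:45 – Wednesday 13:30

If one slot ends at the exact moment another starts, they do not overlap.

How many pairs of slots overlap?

8

Two intervals overlap when each starts before the other ends.
Sorted by start: EV58, EV59, EV61, EV62, EV60, EV63.
EV59 starts before EV58 ends → EV58 and EV59 overlap.
EV61 starts before EV58 ends → EV58 and EV61 overlap.
EV62 starts after EV58 ends — done with EV58.
EV61 starts before EV59 ends → EV59 and EV61 overlap.
EV62 starts before EV59 ends → EV59 and EV62 overlap.
EV60 starts exactly when EV59 ends (back-to-back, no overlap) — done with EV59.
EV62 starts before EV61 ends → EV61 and EV62 overlap.
EV60 starts after EV61 ends — done with EV61.
EV60 starts before EV62 ends → EV62 and EV60 overlap.
EV63 starts before EV62 ends → EV62 and EV63 overlap.
EV63 starts before EV60 ends → EV60 and EV63 overlap.
Overlapping pairs: EV58 & EV59, EV58 & EV61, EV59 & EV61, EV59 & EV62, EV60 & EV62, EV60 & EV63, EV61 & EV62, EV62 & EV63 — 8 in total.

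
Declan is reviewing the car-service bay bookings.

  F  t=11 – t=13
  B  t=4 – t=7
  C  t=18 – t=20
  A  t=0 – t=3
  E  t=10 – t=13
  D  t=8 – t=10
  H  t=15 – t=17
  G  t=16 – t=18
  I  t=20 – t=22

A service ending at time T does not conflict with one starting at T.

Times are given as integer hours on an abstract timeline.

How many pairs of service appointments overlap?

Check each pair: they overlap iff neither finishes before the other starts.
Sorted by start: A, B, D, E, F, H, G, C, I.
B starts after A ends, so A has no further overlaps.
D starts after B ends, so B has no further overlaps.
E starts exactly when D ends (back-to-back, no overlap), so D has no further overlaps.
F starts before E ends → E and F overlap.
H starts after E ends, so E has no further overlaps.
H starts after F ends, so F has no further overlaps.
G starts before H ends → H and G overlap.
C starts after H ends, so H has no further overlaps.
C starts exactly when G ends (back-to-back, no overlap), so G has no further overlaps.
I starts exactly when C ends (back-to-back, no overlap).
Overlapping pairs: E & F, G & H — 2 in total.

2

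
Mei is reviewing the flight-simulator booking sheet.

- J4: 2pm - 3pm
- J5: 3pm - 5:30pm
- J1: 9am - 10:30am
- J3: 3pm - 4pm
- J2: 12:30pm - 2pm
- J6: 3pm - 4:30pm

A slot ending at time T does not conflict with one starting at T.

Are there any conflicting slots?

Two intervals overlap when each starts before the other ends.
Sorted by start: J1, J2, J4, J3, J5, J6.
J2 starts after J1 ends, so nothing later overlaps J1 either.
J4 starts exactly when J2 ends (back-to-back, no overlap), so nothing later overlaps J2 either.
J3 starts exactly when J4 ends (back-to-back, no overlap), so nothing later overlaps J4 either.
J5 starts before J3 ends → J3 and J5 overlap.
That's a conflict, so the schedule is not conflict-free.

Yes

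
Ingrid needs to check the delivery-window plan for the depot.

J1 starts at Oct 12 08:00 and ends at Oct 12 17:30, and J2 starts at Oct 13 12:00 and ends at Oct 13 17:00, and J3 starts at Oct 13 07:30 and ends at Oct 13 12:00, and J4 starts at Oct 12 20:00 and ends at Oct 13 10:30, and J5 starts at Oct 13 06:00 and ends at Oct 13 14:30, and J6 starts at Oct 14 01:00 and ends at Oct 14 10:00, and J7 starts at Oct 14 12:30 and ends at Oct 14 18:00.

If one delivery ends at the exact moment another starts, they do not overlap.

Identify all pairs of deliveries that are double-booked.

Sorted by start: J1, J4, J5, J3, J2, J6, J7.
J4 starts after J1 ends, so nothing later overlaps J1 either.
J5 starts before J4 ends → J4 and J5 overlap.
J3 starts before J4 ends → J4 and J3 overlap.
J2 starts after J4 ends, so nothing later overlaps J4 either.
J3 starts before J5 ends → J5 and J3 overlap.
J2 starts before J5 ends → J5 and J2 overlap.
J6 starts after J5 ends, so nothing later overlaps J5 either.
J2 starts exactly when J3 ends (back-to-back, no overlap), so nothing later overlaps J3 either.
J6 starts after J2 ends, so nothing later overlaps J2 either.
J7 starts after J6 ends.

J2 & J5, J3 & J4, J3 & J5, J4 & J5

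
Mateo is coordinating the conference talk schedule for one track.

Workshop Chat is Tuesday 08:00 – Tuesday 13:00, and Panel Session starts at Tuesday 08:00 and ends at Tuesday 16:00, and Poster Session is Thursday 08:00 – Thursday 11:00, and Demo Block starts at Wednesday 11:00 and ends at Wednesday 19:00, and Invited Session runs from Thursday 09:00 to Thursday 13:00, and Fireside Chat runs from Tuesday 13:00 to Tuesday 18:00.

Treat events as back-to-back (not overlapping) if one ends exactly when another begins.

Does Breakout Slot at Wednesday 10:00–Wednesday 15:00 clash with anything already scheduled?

Yes — it overlaps Demo Block

Panel Session: ends Tuesday 16:00 at or before Breakout Slot starts Wednesday 10:00 → clear.
Workshop Chat: ends Tuesday 13:00 at or before Breakout Slot starts Wednesday 10:00 → clear.
Fireside Chat: ends Tuesday 18:00 at or before Breakout Slot starts Wednesday 10:00 → clear.
Demo Block: starts Wednesday 11:00 before Breakout Slot ends Wednesday 15:00, and ends Wednesday 19:00 after Breakout Slot starts Wednesday 10:00 → overlap.
Poster Session: starts Thursday 08:00 at or after Breakout Slot ends Wednesday 15:00 → clear.
Invited Session: starts Thursday 09:00 at or after Breakout Slot ends Wednesday 15:00 → clear.
Breakout Slot overlaps Demo Block.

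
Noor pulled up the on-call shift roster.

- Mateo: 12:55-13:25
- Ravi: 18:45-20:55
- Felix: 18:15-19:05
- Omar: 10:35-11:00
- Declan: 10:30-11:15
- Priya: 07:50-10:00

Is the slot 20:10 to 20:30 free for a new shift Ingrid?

No — it overlaps Ravi

Priya: ends 10:00 at or before Ingrid starts 20:10 → clear.
Declan: ends 11:15 at or before Ingrid starts 20:10 → clear.
Omar: ends 11:00 at or before Ingrid starts 20:10 → clear.
Mateo: ends 13:25 at or before Ingrid starts 20:10 → clear.
Felix: ends 19:05 at or before Ingrid starts 20:10 → clear.
Ravi: starts 18:45 before Ingrid ends 20:30, and ends 20:55 after Ingrid starts 20:10 → overlap.
Ingrid overlaps Ravi.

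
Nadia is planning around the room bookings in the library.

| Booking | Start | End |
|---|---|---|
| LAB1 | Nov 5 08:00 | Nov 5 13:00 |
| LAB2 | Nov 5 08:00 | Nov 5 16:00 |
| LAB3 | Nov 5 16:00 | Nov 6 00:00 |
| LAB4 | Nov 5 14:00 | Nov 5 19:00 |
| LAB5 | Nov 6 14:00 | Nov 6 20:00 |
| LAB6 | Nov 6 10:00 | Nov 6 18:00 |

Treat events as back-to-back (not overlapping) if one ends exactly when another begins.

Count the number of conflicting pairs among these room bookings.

4

Check each pair: they overlap iff neither finishes before the other starts.
Sorted by start: LAB1, LAB2, LAB4, LAB3, LAB6, LAB5.
LAB2 starts before LAB1 ends → LAB1 and LAB2 overlap.
LAB4 starts after LAB1 ends, so nothing later overlaps LAB1 either.
LAB4 starts before LAB2 ends → LAB2 and LAB4 overlap.
LAB3 starts exactly when LAB2 ends (back-to-back, no overlap), so nothing later overlaps LAB2 either.
LAB3 starts before LAB4 ends → LAB4 and LAB3 overlap.
LAB6 starts after LAB4 ends, so nothing later overlaps LAB4 either.
LAB6 starts after LAB3 ends, so nothing later overlaps LAB3 either.
LAB5 starts before LAB6 ends → LAB6 and LAB5 overlap.
Overlapping pairs: LAB1 & LAB2, LAB2 & LAB4, LAB3 & LAB4, LAB5 & LAB6 — 4 in total.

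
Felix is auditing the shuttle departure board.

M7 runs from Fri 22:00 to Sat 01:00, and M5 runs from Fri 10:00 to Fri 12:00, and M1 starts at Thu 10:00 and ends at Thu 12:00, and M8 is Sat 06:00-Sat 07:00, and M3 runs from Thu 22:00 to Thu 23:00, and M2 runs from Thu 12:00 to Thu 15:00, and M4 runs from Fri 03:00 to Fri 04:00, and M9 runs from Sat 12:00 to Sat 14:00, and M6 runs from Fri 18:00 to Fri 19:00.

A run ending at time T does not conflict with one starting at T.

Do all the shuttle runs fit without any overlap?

Sorted by start: M1, M2, M3, M4, M5, M6, M7, M8, M9.
M2 starts exactly when M1 ends (back-to-back, no overlap), so M1 has no further overlaps.
M3 starts after M2 ends, so M2 has no further overlaps.
M4 starts after M3 ends, so M3 has no further overlaps.
M5 starts after M4 ends, so M4 has no further overlaps.
M6 starts after M5 ends, so M5 has no further overlaps.
M7 starts after M6 ends, so M6 has no further overlaps.
M8 starts after M7 ends, so M7 has no further overlaps.
M9 starts after M8 ends.
Every pair is clear; the schedule has no overlaps.

Yes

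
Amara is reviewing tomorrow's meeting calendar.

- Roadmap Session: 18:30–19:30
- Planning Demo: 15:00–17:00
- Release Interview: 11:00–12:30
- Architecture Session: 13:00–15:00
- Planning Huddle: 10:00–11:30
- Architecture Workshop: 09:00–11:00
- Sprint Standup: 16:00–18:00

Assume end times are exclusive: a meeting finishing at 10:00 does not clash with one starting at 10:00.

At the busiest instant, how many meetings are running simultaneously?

2

Walk through starts and ends in time order (an end at T is processed before a start at T):
09:00 start Architecture Workshop → 1
10:00 start Planning Huddle → 2
11:00 end Architecture Workshop → 1
11:00 start Release Interview → 2
11:30 end Planning Huddle → 1
12:30 end Release Interview → 0
13:00 start Architecture Session → 1
15:00 end Architecture Session → 0
15:00 start Planning Demo → 1
16:00 start Sprint Standup → 2
17:00 end Planning Demo → 1
18:00 end Sprint Standup → 0
18:30 start Roadmap Session → 1
19:30 end Roadmap Session → 0
Peak is 2, at 10:00 (Architecture Workshop, Planning Huddle).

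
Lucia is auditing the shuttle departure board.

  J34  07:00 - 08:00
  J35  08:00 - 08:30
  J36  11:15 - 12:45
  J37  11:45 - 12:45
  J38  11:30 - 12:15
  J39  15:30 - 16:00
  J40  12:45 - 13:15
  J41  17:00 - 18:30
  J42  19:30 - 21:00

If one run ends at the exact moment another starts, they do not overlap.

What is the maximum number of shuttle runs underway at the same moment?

3

Sweep the timeline, counting +1 at each start and −1 at each end (ends before starts at a tie):
07:00 start J34 → 1
08:00 end J34 → 0
08:00 start J35 → 1
08:30 end J35 → 0
11:15 start J36 → 1
11:30 start J38 → 2
11:45 start J37 → 3
12:15 end J38 → 2
12:45 end J36 → 1
12:45 end J37 → 0
12:45 start J40 → 1
13:15 end J40 → 0
15:30 start J39 → 1
16:00 end J39 → 0
17:00 start J41 → 1
18:30 end J41 → 0
19:30 start J42 → 1
21:00 end J42 → 0
Peak is 3, at 11:45 (J36, J37, J38).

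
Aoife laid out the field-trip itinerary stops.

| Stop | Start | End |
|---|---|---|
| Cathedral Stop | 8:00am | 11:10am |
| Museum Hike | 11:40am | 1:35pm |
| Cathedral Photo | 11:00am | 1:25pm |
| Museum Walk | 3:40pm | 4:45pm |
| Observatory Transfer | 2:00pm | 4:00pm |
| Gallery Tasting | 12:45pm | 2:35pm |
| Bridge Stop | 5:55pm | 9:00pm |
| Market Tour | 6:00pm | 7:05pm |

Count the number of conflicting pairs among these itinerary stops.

Two intervals overlap when each starts before the other ends.
Sorted by start: Cathedral Stop, Cathedral Photo, Museum Hike, Gallery Tasting, Observatory Transfer, Museum Walk, Bridge Stop, Market Tour.
Cathedral Photo starts before Cathedral Stop ends → Cathedral Stop and Cathedral Photo overlap.
Museum Hike starts after Cathedral Stop ends, so nothing later overlaps Cathedral Stop either.
Museum Hike starts before Cathedral Photo ends → Cathedral Photo and Museum Hike overlap.
Gallery Tasting starts before Cathedral Photo ends → Cathedral Photo and Gallery Tasting overlap.
Observatory Transfer starts after Cathedral Photo ends, so nothing later overlaps Cathedral Photo either.
Gallery Tasting starts before Museum Hike ends → Museum Hike and Gallery Tasting overlap.
Observatory Transfer starts after Museum Hike ends, so nothing later overlaps Museum Hike either.
Observatory Transfer starts before Gallery Tasting ends → Gallery Tasting and Observatory Transfer overlap.
Museum Walk starts after Gallery Tasting ends, so nothing later overlaps Gallery Tasting either.
Museum Walk starts before Observatory Transfer ends → Observatory Transfer and Museum Walk overlap.
Bridge Stop starts after Observatory Transfer ends, so nothing later overlaps Observatory Transfer either.
Bridge Stop starts after Museum Walk ends, so nothing later overlaps Museum Walk either.
Market Tour starts before Bridge Stop ends → Bridge Stop and Market Tour overlap.
Overlapping pairs: Bridge Stop & Market Tour, Cathedral Photo & Cathedral Stop, Cathedral Photo & Gallery Tasting, Cathedral Photo & Museum Hike, Gallery Tasting & Museum Hike, Gallery Tasting & Observatory Transfer, Museum Walk & Observatory Transfer — 7 in total.

7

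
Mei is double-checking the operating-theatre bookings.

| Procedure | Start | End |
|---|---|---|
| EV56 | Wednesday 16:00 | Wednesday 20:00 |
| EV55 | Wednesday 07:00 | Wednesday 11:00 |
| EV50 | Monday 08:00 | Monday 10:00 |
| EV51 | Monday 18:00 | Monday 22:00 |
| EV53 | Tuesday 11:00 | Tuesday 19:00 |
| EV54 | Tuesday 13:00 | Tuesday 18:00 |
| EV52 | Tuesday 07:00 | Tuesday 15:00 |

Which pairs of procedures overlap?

Sorted by start: EV50, EV51, EV52, EV53, EV54, EV55, EV56.
EV51 starts after EV50 ends, so EV50 has no further overlaps.
EV52 starts after EV51 ends, so EV51 has no further overlaps.
EV53 starts before EV52 ends → EV52 and EV53 overlap.
EV54 starts before EV52 ends → EV52 and EV54 overlap.
EV55 starts after EV52 ends, so EV52 has no further overlaps.
EV54 starts before EV53 ends → EV53 and EV54 overlap.
EV55 starts after EV53 ends, so EV53 has no further overlaps.
EV55 starts after EV54 ends, so EV54 has no further overlaps.
EV56 starts after EV55 ends.

EV52 & EV53, EV52 & EV54, EV53 & EV54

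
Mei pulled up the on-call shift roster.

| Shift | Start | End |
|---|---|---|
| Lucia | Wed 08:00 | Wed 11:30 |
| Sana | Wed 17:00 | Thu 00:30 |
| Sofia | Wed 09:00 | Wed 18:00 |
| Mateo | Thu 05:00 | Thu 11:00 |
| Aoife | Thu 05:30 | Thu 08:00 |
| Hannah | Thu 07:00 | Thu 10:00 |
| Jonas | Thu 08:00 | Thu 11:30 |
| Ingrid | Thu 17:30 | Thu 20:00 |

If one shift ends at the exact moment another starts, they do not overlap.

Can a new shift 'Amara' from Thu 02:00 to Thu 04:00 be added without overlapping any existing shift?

Yes — the slot is free

Lucia: ends Wed 11:30 at or before Amara starts Thu 02:00 → clear.
Sofia: ends Wed 18:00 at or before Amara starts Thu 02:00 → clear.
Sana: ends Thu 00:30 at or before Amara starts Thu 02:00 → clear.
Mateo: starts Thu 05:00 at or after Amara ends Thu 04:00 → clear.
Aoife: starts Thu 05:30 at or after Amara ends Thu 04:00 → clear.
Hannah: starts Thu 07:00 at or after Amara ends Thu 04:00 → clear.
Jonas: starts Thu 08:00 at or after Amara ends Thu 04:00 → clear.
Ingrid: starts Thu 17:30 at or after Amara ends Thu 04:00 → clear.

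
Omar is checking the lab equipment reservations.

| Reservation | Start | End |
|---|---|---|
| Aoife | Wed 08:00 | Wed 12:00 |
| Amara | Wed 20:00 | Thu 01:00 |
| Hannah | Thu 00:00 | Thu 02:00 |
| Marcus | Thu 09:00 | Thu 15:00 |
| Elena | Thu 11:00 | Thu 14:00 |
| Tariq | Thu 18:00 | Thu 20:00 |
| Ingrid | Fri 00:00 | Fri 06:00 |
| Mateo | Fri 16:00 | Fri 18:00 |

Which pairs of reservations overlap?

Sorted by start: Aoife, Amara, Hannah, Marcus, Elena, Tariq, Ingrid, Mateo.
Amara starts after Aoife ends; Aoife is clear from here.
Hannah starts before Amara ends → Amara and Hannah overlap.
Marcus starts after Amara ends; Amara is clear from here.
Marcus starts after Hannah ends; Hannah is clear from here.
Elena starts before Marcus ends → Marcus and Elena overlap.
Tariq starts after Marcus ends; Marcus is clear from here.
Tariq starts after Elena ends; Elena is clear from here.
Ingrid starts after Tariq ends; Tariq is clear from here.
Mateo starts after Ingrid ends.

Amara & Hannah, Elena & Marcus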